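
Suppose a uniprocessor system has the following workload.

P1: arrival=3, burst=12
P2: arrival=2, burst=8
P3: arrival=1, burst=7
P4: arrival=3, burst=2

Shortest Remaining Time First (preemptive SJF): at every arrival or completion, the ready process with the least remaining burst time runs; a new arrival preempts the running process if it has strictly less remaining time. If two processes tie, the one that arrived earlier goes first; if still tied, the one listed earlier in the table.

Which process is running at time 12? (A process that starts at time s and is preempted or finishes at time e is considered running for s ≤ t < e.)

Schedule: | idle 0-1 | P3 1-3 | P4 3-5 | P3 5-10 | P2 10-18 | P1 18-30 |
Completion: P1=30  P2=18  P3=10  P4=5
Turnaround (C−A): P1=27  P2=16  P3=9  P4=2

P2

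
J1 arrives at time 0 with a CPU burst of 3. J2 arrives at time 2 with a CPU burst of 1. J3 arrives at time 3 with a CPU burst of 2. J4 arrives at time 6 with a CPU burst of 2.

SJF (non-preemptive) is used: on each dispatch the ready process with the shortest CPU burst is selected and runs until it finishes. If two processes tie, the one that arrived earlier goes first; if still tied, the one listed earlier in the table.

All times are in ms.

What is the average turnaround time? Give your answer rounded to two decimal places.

Schedule: | J1 0-3 | J2 3-4 | J3 4-6 | J4 6-8 |
Completion: J1=3  J2=4  J3=6  J4=8
Turnaround (C−A): J1=3  J2=2  J3=3  J4=2
Turnaround times: J1=3, J2=2, J3=3, J4=2
Average turnaround = (3+2+3+2) / 4 = 10/4 = 2.50

2.50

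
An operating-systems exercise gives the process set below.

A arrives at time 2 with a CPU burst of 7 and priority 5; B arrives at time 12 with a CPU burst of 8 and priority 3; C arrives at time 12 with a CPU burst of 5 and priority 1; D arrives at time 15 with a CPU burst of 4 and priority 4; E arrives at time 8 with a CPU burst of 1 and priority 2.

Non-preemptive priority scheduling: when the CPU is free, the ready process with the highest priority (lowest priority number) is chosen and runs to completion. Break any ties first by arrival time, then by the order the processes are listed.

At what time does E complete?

Schedule: | idle 0-2 | A 2-9 | E 9-10 | idle 10-12 | C 12-17 | B 17-25 | D 25-29 |
Completion: A=9  B=25  C=17  D=29  E=10
Turnaround (C−A): A=7  B=13  C=5  D=14  E=2

10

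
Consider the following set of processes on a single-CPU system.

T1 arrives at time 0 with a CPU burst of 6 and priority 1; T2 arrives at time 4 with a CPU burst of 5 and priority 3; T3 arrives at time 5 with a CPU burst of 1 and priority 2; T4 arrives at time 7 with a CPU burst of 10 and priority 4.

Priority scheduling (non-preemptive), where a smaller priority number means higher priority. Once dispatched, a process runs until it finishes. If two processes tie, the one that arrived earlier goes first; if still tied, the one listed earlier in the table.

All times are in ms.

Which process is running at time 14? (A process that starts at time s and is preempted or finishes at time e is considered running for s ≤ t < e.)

Gantt: | T1 0-6 | T3 6-7 | T2 7-12 | T4 12-22 |
Completion: T1=6  T2=12  T3=7  T4=22
Turnaround (C−A): T1=6  T2=8  T3=2  T4=15

T4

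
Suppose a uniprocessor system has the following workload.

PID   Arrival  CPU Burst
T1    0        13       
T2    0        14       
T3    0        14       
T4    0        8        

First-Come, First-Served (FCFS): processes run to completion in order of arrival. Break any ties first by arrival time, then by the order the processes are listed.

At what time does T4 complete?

49

Schedule: | T1 0-13 | T2 13-27 | T3 27-41 | T4 41-49 |
Completion: T1=13  T2=27  T3=41  T4=49
Turnaround (C−A): T1=13  T2=27  T3=41  T4=49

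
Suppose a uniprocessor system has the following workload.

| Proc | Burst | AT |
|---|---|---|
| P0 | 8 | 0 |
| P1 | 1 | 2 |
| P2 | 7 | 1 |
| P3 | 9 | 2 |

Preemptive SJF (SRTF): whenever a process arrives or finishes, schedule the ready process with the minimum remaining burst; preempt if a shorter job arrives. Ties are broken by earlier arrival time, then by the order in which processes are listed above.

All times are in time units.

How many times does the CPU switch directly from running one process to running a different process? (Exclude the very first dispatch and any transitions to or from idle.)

Schedule: | P0 0-2 | P1 2-3 | P0 3-9 | P2 9-16 | P3 16-25 |
Completion: P0=9  P1=3  P2=16  P3=25
Turnaround (C−A): P0=9  P1=1  P2=15  P3=23

4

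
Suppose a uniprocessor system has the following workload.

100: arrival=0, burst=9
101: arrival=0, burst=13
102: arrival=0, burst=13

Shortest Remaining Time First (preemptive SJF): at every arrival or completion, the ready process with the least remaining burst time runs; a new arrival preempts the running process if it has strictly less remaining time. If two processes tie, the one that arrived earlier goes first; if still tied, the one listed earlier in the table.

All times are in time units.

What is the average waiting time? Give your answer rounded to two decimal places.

Schedule: | 100 0-9 | 101 9-22 | 102 22-35 |
Completion: 100=9  101=22  102=35
Waiting times: 100=0, 101=9, 102=22
Average waiting = (0+9+22) / 3 = 31/3 = 10.33

10.33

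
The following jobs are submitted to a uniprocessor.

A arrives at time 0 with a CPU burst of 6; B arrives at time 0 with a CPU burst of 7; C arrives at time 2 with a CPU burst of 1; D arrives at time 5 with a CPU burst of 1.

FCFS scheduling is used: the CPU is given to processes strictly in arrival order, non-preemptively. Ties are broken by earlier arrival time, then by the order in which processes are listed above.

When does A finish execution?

6

Schedule: | A 0-6 | B 6-13 | C 13-14 | D 14-15 |
Completion: A=6  B=13  C=14  D=15
Turnaround (C−A): A=6  B=13  C=12  D=10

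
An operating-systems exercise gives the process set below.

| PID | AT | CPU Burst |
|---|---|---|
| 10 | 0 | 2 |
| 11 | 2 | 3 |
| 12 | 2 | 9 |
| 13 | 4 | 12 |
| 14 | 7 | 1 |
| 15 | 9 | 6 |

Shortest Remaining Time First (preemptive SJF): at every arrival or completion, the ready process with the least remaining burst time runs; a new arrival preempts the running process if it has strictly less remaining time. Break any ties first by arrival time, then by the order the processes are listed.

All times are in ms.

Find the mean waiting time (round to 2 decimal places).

Gantt: | 10 0-2 | 11 2-5 | 12 5-7 | 14 7-8 | 12 8-15 | 15 15-21 | 13 21-33 |
Completion: 10=2  11=5  12=15  13=33  14=8  15=21
Turnaround (C−A): 10=2  11=3  12=13  13=29  14=1  15=12
Waiting times: 10=0, 11=0, 12=4, 13=17, 14=0, 15=6
Average waiting = (0+0+4+17+0+6) / 6 = 27/6 = 4.50

4.50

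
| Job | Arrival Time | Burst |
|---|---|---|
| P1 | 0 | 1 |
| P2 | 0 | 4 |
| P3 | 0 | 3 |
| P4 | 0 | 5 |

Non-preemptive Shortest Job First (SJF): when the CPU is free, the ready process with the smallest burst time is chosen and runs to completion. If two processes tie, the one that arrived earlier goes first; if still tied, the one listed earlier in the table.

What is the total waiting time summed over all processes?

13

Gantt: | P1 0-1 | P3 1-4 | P2 4-8 | P4 8-13 |
Completion: P1=1  P2=8  P3=4  P4=13
Waiting = turnaround − burst: P1=0, P2=4, P3=1, P4=8
Total waiting = 0 + 4 + 1 + 8 = 13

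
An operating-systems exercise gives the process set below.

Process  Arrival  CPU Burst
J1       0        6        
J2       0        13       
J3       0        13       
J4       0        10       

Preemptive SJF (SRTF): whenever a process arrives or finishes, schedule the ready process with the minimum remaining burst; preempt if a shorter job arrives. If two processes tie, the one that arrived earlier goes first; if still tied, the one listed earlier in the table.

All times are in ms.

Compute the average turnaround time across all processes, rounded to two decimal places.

Timeline: | J1 0-6 | J4 6-16 | J2 16-29 | J3 29-42 |
Completion: J1=6  J2=29  J3=42  J4=16
Turnaround times: J1=6, J2=29, J3=42, J4=16
Average turnaround = (6+29+42+16) / 4 = 93/4 = 23.25

23.25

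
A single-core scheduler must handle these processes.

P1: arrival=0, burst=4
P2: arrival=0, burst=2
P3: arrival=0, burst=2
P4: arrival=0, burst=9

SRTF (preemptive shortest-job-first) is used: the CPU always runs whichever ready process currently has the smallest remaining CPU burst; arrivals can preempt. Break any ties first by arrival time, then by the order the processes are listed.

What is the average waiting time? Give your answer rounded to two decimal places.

3.50

Timeline: | P2 0-2 | P3 2-4 | P1 4-8 | P4 8-17 |
Completion: P1=8  P2=2  P3=4  P4=17
Turnaround (C−A): P1=8  P2=2  P3=4  P4=17
Waiting times: P1=4, P2=0, P3=2, P4=8
Average waiting = (4+0+2+8) / 4 = 14/4 = 3.50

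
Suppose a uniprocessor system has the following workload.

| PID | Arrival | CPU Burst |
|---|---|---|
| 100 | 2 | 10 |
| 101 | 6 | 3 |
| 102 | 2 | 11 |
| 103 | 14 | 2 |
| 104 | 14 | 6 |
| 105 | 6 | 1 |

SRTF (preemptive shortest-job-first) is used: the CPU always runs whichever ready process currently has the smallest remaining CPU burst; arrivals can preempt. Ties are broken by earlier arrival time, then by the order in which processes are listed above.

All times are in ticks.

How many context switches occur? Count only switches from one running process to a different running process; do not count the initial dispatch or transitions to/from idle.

Gantt: | idle 0-2 | 100 2-6 | 105 6-7 | 101 7-10 | 100 10-16 | 103 16-18 | 104 18-24 | 102 24-35 |
Completion: 100=16  101=10  102=35  103=18  104=24  105=7

6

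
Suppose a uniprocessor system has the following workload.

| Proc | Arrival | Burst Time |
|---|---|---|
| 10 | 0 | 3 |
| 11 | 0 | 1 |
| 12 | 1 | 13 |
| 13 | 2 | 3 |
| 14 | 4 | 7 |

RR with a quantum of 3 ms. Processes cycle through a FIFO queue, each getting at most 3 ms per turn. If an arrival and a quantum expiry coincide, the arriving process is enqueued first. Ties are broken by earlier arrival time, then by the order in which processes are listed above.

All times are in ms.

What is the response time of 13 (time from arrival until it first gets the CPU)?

Schedule: | 10 0-3 | 11 3-4 | 12 4-7 | 13 7-10 | 14 10-13 | 12 13-16 | 14 16-19 | 12 19-22 | 14 22-23 | 12 23-27 |
Completion: 10=3  11=4  12=27  13=10  14=23
Turnaround (C−A): 10=3  11=4  12=26  13=8  14=19
Response(13) = first start − arrival = 7 − 2 = 5

5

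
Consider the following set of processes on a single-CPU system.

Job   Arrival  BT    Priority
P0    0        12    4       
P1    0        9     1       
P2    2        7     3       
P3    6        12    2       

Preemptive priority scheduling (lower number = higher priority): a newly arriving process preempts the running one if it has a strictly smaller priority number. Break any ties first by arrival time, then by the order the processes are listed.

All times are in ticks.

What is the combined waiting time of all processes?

Gantt: | P1 0-9 | P3 9-21 | P2 21-28 | P0 28-40 |
Completion: P0=40  P1=9  P2=28  P3=21
Turnaround (C−A): P0=40  P1=9  P2=26  P3=15
Waiting = turnaround − burst: P0=28, P1=0, P2=19, P3=3
Total waiting = 28 + 0 + 19 + 3 = 50

50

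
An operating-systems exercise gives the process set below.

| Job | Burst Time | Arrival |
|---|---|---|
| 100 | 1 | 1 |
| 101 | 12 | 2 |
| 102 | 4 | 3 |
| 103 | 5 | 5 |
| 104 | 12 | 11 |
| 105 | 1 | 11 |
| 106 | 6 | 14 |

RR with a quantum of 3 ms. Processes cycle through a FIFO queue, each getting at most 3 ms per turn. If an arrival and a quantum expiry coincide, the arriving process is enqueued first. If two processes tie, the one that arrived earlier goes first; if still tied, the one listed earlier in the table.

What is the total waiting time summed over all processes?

Timeline: | idle 0-1 | 100 1-2 | 101 2-5 | 102 5-8 | 103 8-11 | 101 11-14 | 102 14-15 | 104 15-18 | 105 18-19 | 103 19-21 | 106 21-24 | 101 24-27 | 104 27-30 | 106 30-33 | 101 33-36 | 104 36-42 |
Completion: 100=2  101=36  102=15  103=21  104=42  105=19  106=33
Turnaround (C−A): 100=1  101=34  102=12  103=16  104=31  105=8  106=19
Waiting = turnaround − burst: 100=0, 101=22, 102=8, 103=11, 104=19, 105=7, 106=13
Total waiting = 0 + 22 + 8 + 11 + 19 + 7 + 13 = 80

80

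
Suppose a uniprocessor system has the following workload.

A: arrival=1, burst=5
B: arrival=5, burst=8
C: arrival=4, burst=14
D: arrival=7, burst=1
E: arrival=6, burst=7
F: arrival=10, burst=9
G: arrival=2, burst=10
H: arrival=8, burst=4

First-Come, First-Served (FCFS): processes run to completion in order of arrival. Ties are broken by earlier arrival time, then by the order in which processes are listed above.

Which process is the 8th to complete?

Gantt: | idle 0-1 | A 1-6 | G 6-16 | C 16-30 | B 30-38 | E 38-45 | D 45-46 | H 46-50 | F 50-59 |
Completion: A=6  B=38  C=30  D=46  E=45  F=59  G=16  H=50
Finish order: A → G → C → B → E → D → H → F

F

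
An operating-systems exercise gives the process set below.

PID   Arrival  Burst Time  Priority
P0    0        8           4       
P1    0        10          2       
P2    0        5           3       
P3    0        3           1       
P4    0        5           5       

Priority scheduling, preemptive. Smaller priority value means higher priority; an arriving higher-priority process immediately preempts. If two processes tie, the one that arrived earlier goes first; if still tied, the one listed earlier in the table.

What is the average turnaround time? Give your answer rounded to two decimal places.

18.20

Gantt: | P3 0-3 | P1 3-13 | P2 13-18 | P0 18-26 | P4 26-31 |
Completion: P0=26  P1=13  P2=18  P3=3  P4=31
Turnaround times: P0=26, P1=13, P2=18, P3=3, P4=31
Average turnaround = (26+13+18+3+31) / 5 = 91/5 = 18.20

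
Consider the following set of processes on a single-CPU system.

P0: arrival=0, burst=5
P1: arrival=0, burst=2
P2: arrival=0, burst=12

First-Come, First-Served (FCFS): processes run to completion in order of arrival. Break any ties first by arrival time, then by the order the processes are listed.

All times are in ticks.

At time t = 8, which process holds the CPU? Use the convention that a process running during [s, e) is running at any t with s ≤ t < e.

Gantt: | P0 0-5 | P1 5-7 | P2 7-19 |
Completion: P0=5  P1=7  P2=19
Turnaround (C−A): P0=5  P1=7  P2=19

P2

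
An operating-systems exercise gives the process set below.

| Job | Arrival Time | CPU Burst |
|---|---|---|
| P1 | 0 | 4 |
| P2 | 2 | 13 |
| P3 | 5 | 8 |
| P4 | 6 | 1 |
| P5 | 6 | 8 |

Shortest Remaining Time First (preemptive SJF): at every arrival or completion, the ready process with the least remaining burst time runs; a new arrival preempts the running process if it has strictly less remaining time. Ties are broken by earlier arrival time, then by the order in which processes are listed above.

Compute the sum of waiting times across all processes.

Timeline: | P1 0-4 | P2 4-5 | P3 5-6 | P4 6-7 | P3 7-14 | P5 14-22 | P2 22-34 |
Completion: P1=4  P2=34  P3=14  P4=7  P5=22
Waiting = turnaround − burst: P1=0, P2=19, P3=1, P4=0, P5=8
Total waiting = 0 + 19 + 1 + 0 + 8 = 28

28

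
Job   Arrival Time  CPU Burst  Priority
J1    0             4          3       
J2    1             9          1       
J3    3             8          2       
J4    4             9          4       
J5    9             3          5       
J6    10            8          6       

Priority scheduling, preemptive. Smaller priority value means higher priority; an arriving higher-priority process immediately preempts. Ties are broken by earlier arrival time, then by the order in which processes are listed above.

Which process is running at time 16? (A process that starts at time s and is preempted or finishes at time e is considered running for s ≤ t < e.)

Gantt: | J1 0-1 | J2 1-10 | J3 10-18 | J1 18-21 | J4 21-30 | J5 30-33 | J6 33-41 |
Completion: J1=21  J2=10  J3=18  J4=30  J5=33  J6=41
Turnaround (C−A): J1=21  J2=9  J3=15  J4=26  J5=24  J6=31

J3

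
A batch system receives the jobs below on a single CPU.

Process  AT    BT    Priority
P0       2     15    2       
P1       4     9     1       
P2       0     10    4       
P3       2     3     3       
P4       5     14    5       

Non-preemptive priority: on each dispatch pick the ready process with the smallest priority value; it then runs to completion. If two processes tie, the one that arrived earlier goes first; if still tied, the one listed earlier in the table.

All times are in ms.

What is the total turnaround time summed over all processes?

138

Schedule: | P2 0-10 | P1 10-19 | P0 19-34 | P3 34-37 | P4 37-51 |
Completion: P0=34  P1=19  P2=10  P3=37  P4=51
Turnaround (C−A): P0=32  P1=15  P2=10  P3=35  P4=46
Turnaround = completion − arrival: P0=32, P1=15, P2=10, P3=35, P4=46
Total turnaround = 32 + 15 + 10 + 35 + 46 = 138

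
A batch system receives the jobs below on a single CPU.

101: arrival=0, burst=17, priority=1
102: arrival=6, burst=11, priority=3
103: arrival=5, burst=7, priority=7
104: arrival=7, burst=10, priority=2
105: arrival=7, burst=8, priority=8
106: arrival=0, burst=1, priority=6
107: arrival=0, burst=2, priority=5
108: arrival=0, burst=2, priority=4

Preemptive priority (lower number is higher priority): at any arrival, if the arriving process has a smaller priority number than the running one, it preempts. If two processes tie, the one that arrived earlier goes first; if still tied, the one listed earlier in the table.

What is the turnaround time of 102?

Gantt: | 101 0-17 | 104 17-27 | 102 27-38 | 108 38-40 | 107 40-42 | 106 42-43 | 103 43-50 | 105 50-58 |
Completion: 101=17  102=38  103=50  104=27  105=58  106=43  107=42  108=40
Turnaround (C−A): 101=17  102=32  103=45  104=20  105=51  106=43  107=42  108=40
Turnaround(102) = completion − arrival = 38 − 6 = 32

32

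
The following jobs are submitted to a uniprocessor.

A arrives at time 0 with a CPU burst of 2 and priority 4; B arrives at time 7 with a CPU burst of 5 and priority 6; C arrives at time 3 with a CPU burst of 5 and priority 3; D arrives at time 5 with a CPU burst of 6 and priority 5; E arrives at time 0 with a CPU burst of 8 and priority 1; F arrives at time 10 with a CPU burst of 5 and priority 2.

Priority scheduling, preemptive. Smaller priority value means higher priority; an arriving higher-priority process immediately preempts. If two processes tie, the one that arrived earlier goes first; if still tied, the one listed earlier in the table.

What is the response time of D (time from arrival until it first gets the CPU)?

15

Gantt: | E 0-8 | C 8-10 | F 10-15 | C 15-18 | A 18-20 | D 20-26 | B 26-31 |
Completion: A=20  B=31  C=18  D=26  E=8  F=15
Turnaround (C−A): A=20  B=24  C=15  D=21  E=8  F=5
Response(D) = first start − arrival = 20 − 5 = 15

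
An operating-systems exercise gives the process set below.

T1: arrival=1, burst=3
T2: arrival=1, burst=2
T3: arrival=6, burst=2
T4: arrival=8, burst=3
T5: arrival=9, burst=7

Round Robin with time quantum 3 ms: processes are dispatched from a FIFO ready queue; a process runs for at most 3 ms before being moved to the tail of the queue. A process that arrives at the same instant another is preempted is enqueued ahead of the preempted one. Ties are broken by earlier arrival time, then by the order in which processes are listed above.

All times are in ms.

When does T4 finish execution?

Timeline: | idle 0-1 | T1 1-4 | T2 4-6 | T3 6-8 | T4 8-11 | T5 11-18 |
Completion: T1=4  T2=6  T3=8  T4=11  T5=18
Turnaround (C−A): T1=3  T2=5  T3=2  T4=3  T5=9

11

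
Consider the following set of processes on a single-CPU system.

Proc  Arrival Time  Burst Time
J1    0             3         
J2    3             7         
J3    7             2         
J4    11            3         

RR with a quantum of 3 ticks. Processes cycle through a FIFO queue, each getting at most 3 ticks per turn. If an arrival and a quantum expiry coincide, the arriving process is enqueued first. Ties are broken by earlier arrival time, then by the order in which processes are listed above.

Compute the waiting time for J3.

Gantt: | J1 0-3 | J2 3-9 | J3 9-11 | J2 11-12 | J4 12-15 |
Completion: J1=3  J2=12  J3=11  J4=15
Waiting(J3) = turnaround − burst = 4 − 2 = 2

2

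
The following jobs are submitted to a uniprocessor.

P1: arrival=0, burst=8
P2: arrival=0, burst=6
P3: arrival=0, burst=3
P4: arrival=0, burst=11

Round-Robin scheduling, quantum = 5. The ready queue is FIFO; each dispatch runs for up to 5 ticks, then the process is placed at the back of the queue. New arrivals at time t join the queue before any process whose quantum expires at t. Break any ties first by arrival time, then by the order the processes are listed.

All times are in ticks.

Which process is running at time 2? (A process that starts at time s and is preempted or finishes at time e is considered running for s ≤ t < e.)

P1

Timeline: | P1 0-5 | P2 5-10 | P3 10-13 | P4 13-18 | P1 18-21 | P2 21-22 | P4 22-28 |
Completion: P1=21  P2=22  P3=13  P4=28
Turnaround (C−A): P1=21  P2=22  P3=13  P4=28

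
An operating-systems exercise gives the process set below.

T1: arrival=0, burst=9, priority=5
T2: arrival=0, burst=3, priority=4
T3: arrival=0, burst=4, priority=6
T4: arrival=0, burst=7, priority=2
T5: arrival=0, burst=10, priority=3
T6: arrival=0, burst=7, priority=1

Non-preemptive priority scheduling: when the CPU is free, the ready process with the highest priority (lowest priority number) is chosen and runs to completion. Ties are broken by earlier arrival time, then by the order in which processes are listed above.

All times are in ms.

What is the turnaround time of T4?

Timeline: | T6 0-7 | T4 7-14 | T5 14-24 | T2 24-27 | T1 27-36 | T3 36-40 |
Completion: T1=36  T2=27  T3=40  T4=14  T5=24  T6=7
Turnaround(T4) = completion − arrival = 14 − 0 = 14

14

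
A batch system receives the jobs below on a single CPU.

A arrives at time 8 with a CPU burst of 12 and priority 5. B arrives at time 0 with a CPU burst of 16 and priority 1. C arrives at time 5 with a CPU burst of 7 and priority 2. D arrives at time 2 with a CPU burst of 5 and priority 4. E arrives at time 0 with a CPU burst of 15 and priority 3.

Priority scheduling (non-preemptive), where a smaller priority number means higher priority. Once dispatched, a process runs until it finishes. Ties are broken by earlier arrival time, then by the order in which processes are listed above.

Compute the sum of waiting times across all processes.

105

Schedule: | B 0-16 | C 16-23 | E 23-38 | D 38-43 | A 43-55 |
Completion: A=55  B=16  C=23  D=43  E=38
Turnaround (C−A): A=47  B=16  C=18  D=41  E=38
Waiting = turnaround − burst: A=35, B=0, C=11, D=36, E=23
Total waiting = 35 + 0 + 11 + 36 + 23 = 105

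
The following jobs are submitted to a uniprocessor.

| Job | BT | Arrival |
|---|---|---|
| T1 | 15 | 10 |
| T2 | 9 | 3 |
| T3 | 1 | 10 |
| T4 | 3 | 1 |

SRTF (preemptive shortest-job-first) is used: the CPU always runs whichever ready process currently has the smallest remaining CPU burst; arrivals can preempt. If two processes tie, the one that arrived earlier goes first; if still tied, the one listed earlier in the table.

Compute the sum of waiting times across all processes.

6

Timeline: | idle 0-1 | T4 1-4 | T2 4-10 | T3 10-11 | T2 11-14 | T1 14-29 |
Completion: T1=29  T2=14  T3=11  T4=4
Turnaround (C−A): T1=19  T2=11  T3=1  T4=3
Waiting = turnaround − burst: T1=4, T2=2, T3=0, T4=0
Total waiting = 4 + 2 + 0 + 0 = 6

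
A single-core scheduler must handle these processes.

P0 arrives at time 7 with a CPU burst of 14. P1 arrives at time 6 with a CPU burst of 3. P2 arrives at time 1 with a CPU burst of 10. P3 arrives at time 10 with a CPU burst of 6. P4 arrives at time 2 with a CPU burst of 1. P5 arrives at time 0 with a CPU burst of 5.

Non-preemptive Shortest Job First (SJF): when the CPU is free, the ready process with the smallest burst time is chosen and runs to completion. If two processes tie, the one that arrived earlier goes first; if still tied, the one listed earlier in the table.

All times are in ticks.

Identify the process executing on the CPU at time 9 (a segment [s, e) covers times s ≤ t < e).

P2

Timeline: | P5 0-5 | P4 5-6 | P1 6-9 | P2 9-19 | P3 19-25 | P0 25-39 |
Completion: P0=39  P1=9  P2=19  P3=25  P4=6  P5=5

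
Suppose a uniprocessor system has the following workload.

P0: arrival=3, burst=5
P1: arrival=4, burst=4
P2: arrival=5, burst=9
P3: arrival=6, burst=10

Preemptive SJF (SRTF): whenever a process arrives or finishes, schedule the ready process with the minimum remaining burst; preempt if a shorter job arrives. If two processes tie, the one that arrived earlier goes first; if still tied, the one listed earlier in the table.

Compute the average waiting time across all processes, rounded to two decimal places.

6.50

Gantt: | idle 0-3 | P0 3-8 | P1 8-12 | P2 12-21 | P3 21-31 |
Completion: P0=8  P1=12  P2=21  P3=31
Turnaround (C−A): P0=5  P1=8  P2=16  P3=25
Waiting times: P0=0, P1=4, P2=7, P3=15
Average waiting = (0+4+7+15) / 4 = 26/4 = 6.50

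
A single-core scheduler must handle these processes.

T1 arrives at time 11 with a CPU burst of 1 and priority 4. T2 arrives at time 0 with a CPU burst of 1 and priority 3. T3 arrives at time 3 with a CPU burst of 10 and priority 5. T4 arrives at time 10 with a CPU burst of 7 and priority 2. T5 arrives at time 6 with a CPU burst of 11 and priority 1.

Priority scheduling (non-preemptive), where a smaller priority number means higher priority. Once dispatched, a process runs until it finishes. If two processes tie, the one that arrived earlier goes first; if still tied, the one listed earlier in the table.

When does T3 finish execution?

Gantt: | T2 0-1 | idle 1-3 | T3 3-13 | T5 13-24 | T4 24-31 | T1 31-32 |
Completion: T1=32  T2=1  T3=13  T4=31  T5=24
Turnaround (C−A): T1=21  T2=1  T3=10  T4=21  T5=18

13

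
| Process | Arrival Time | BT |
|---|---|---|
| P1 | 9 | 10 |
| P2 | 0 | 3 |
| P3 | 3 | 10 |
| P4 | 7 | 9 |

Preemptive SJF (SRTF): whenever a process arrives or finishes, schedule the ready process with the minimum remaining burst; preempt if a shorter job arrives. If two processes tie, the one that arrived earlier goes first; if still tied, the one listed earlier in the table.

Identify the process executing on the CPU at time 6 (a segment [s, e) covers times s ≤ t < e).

P3

Schedule: | P2 0-3 | P3 3-13 | P4 13-22 | P1 22-32 |
Completion: P1=32  P2=3  P3=13  P4=22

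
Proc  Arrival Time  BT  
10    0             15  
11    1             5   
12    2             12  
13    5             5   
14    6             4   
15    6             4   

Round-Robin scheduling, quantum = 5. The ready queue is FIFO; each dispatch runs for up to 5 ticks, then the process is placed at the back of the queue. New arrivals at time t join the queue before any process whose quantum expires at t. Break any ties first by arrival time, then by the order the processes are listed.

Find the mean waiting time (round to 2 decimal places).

19.17

Schedule: | 10 0-5 | 11 5-10 | 12 10-15 | 13 15-20 | 10 20-25 | 14 25-29 | 15 29-33 | 12 33-38 | 10 38-43 | 12 43-45 |
Completion: 10=43  11=10  12=45  13=20  14=29  15=33
Waiting times: 10=28, 11=4, 12=31, 13=10, 14=19, 15=23
Average waiting = (28+4+31+10+19+23) / 6 = 115/6 = 19.17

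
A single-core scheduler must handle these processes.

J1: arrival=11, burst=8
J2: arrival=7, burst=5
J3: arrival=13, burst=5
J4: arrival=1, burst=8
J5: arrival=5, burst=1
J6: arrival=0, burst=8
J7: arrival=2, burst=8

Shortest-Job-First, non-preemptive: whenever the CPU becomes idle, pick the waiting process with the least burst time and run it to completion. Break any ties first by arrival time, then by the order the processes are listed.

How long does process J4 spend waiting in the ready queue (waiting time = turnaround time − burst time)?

18

Gantt: | J6 0-8 | J5 8-9 | J2 9-14 | J3 14-19 | J4 19-27 | J7 27-35 | J1 35-43 |
Completion: J1=43  J2=14  J3=19  J4=27  J5=9  J6=8  J7=35
Turnaround (C−A): J1=32  J2=7  J3=6  J4=26  J5=4  J6=8  J7=33
Waiting(J4) = turnaround − burst = 26 − 8 = 18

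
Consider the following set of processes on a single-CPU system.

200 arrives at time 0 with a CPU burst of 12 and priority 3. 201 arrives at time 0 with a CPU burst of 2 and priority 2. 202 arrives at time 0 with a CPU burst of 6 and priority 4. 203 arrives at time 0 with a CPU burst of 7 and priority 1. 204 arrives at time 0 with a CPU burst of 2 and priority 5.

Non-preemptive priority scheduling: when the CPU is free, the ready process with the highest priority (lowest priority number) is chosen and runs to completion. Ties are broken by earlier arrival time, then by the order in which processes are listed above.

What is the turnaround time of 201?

Timeline: | 203 0-7 | 201 7-9 | 200 9-21 | 202 21-27 | 204 27-29 |
Completion: 200=21  201=9  202=27  203=7  204=29
Turnaround (C−A): 200=21  201=9  202=27  203=7  204=29
Turnaround(201) = completion − arrival = 9 − 0 = 9

9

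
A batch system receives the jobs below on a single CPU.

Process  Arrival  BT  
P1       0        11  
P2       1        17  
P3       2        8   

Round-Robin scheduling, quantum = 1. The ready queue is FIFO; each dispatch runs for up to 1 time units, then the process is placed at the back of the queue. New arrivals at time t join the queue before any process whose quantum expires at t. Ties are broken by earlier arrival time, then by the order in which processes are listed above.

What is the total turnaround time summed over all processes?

87

Schedule: | P1 0-1 | P2 1-2 | P1 2-3 | P3 3-4 | P2 4-5 | P1 5-6 | P3 6-7 | P2 7-8 | P1 8-9 | P3 9-10 | P2 10-11 | P1 11-12 | P3 12-13 | P2 13-14 | P1 14-15 | P3 15-16 | P2 16-17 | P1 17-18 | P3 18-19 | P2 19-20 | P1 20-21 | P3 21-22 | P2 22-23 | P1 23-24 | P3 24-25 | P2 25-26 | P1 26-27 | P2 27-28 | P1 28-29 | P2 29-36 |
Completion: P1=29  P2=36  P3=25
Turnaround = completion − arrival: P1=29, P2=35, P3=23
Total turnaround = 29 + 35 + 23 = 87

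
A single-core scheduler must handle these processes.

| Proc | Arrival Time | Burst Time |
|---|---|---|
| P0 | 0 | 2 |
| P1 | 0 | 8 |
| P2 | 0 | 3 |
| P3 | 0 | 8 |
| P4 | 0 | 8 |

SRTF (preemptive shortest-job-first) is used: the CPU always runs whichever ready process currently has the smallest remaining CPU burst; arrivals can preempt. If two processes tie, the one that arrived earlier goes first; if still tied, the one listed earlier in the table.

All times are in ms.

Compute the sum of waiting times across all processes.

41

Timeline: | P0 0-2 | P2 2-5 | P1 5-13 | P3 13-21 | P4 21-29 |
Completion: P0=2  P1=13  P2=5  P3=21  P4=29
Turnaround (C−A): P0=2  P1=13  P2=5  P3=21  P4=29
Waiting = turnaround − burst: P0=0, P1=5, P2=2, P3=13, P4=21
Total waiting = 0 + 5 + 2 + 13 + 21 = 41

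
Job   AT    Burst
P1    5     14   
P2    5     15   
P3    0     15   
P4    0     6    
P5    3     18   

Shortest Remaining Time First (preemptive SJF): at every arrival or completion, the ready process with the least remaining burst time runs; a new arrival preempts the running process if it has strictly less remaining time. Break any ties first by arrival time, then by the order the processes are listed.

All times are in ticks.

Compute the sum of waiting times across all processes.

Timeline: | P4 0-6 | P1 6-20 | P3 20-35 | P2 35-50 | P5 50-68 |
Completion: P1=20  P2=50  P3=35  P4=6  P5=68
Waiting = turnaround − burst: P1=1, P2=30, P3=20, P4=0, P5=47
Total waiting = 1 + 30 + 20 + 0 + 47 = 98

98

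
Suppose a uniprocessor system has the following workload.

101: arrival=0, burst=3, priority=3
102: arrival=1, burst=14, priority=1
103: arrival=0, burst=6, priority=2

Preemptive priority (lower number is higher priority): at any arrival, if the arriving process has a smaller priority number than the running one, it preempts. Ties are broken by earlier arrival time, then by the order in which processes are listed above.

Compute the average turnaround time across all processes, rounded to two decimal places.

Timeline: | 103 0-1 | 102 1-15 | 103 15-20 | 101 20-23 |
Completion: 101=23  102=15  103=20
Turnaround (C−A): 101=23  102=14  103=20
Turnaround times: 101=23, 102=14, 103=20
Average turnaround = (23+14+20) / 3 = 57/3 = 19.00

19.00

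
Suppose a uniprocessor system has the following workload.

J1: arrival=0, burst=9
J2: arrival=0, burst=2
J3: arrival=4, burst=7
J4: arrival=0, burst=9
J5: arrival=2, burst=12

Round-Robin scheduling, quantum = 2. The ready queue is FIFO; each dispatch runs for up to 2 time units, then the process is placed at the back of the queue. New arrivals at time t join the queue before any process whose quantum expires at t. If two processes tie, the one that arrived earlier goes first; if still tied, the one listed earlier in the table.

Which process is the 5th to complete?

Schedule: | J1 0-2 | J2 2-4 | J4 4-6 | J5 6-8 | J1 8-10 | J3 10-12 | J4 12-14 | J5 14-16 | J1 16-18 | J3 18-20 | J4 20-22 | J5 22-24 | J1 24-26 | J3 26-28 | J4 28-30 | J5 30-32 | J1 32-33 | J3 33-34 | J4 34-35 | J5 35-39 |
Completion: J1=33  J2=4  J3=34  J4=35  J5=39
Turnaround (C−A): J1=33  J2=4  J3=30  J4=35  J5=37
Finish order: J2 → J1 → J3 → J4 → J5

J5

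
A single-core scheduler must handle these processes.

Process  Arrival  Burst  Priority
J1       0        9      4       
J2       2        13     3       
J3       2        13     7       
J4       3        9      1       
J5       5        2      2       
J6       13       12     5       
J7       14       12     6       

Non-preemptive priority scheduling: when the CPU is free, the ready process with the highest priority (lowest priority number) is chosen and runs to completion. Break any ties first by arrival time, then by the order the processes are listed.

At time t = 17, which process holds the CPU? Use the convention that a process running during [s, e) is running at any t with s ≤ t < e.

Timeline: | J1 0-9 | J4 9-18 | J5 18-20 | J2 20-33 | J6 33-45 | J7 45-57 | J3 57-70 |
Completion: J1=9  J2=33  J3=70  J4=18  J5=20  J6=45  J7=57
Turnaround (C−A): J1=9  J2=31  J3=68  J4=15  J5=15  J6=32  J7=43

J4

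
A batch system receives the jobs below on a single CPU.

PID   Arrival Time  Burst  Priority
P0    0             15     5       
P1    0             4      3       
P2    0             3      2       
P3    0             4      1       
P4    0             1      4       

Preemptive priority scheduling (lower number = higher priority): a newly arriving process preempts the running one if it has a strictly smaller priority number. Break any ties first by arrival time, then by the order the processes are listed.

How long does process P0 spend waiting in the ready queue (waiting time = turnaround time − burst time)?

12

Gantt: | P3 0-4 | P2 4-7 | P1 7-11 | P4 11-12 | P0 12-27 |
Completion: P0=27  P1=11  P2=7  P3=4  P4=12
Turnaround (C−A): P0=27  P1=11  P2=7  P3=4  P4=12
Waiting(P0) = turnaround − burst = 27 − 15 = 12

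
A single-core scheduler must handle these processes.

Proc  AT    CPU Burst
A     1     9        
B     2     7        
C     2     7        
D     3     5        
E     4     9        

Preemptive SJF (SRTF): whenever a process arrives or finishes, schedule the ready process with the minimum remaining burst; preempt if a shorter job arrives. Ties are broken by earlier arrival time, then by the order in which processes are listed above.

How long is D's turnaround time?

5

Schedule: | idle 0-1 | A 1-2 | B 2-3 | D 3-8 | B 8-14 | C 14-21 | A 21-29 | E 29-38 |
Completion: A=29  B=14  C=21  D=8  E=38
Turnaround(D) = completion − arrival = 8 − 3 = 5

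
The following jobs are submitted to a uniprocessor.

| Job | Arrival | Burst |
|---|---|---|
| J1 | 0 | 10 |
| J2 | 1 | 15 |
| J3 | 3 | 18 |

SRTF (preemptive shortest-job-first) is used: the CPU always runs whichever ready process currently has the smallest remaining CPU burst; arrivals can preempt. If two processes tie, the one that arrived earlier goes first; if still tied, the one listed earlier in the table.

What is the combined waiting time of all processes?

31

Schedule: | J1 0-10 | J2 10-25 | J3 25-43 |
Completion: J1=10  J2=25  J3=43
Waiting = turnaround − burst: J1=0, J2=9, J3=22
Total waiting = 0 + 9 + 22 = 31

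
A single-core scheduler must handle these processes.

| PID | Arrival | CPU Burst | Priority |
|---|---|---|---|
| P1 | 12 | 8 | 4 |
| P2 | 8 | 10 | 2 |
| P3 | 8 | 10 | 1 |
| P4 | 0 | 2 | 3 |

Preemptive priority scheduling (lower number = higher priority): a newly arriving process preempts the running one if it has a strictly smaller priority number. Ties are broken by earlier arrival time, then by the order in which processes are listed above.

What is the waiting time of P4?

0

Gantt: | P4 0-2 | idle 2-8 | P3 8-18 | P2 18-28 | P1 28-36 |
Completion: P1=36  P2=28  P3=18  P4=2
Turnaround (C−A): P1=24  P2=20  P3=10  P4=2
Waiting(P4) = turnaround − burst = 2 − 2 = 0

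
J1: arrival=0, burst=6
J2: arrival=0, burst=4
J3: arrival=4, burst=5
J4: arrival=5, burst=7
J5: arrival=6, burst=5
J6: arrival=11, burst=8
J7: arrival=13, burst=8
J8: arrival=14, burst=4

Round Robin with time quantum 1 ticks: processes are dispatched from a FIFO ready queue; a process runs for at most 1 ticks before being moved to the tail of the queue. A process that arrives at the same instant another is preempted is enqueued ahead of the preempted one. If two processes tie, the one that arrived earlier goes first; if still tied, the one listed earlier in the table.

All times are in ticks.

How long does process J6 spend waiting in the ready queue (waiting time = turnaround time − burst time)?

Timeline: | J1 0-1 | J2 1-2 | J1 2-3 | J2 3-4 | J1 4-5 | J3 5-6 | J2 6-7 | J4 7-8 | J1 8-9 | J5 9-10 | J3 10-11 | J2 11-12 | J4 12-13 | J1 13-14 | J5 14-15 | J6 15-16 | J3 16-17 | J7 17-18 | J4 18-19 | J8 19-20 | J1 20-21 | J5 21-22 | J6 22-23 | J3 23-24 | J7 24-25 | J4 25-26 | J8 26-27 | J5 27-28 | J6 28-29 | J3 29-30 | J7 30-31 | J4 31-32 | J8 32-33 | J5 33-34 | J6 34-35 | J7 35-36 | J4 36-37 | J8 37-38 | J6 38-39 | J7 39-40 | J4 40-41 | J6 41-42 | J7 42-43 | J6 43-44 | J7 44-45 | J6 45-46 | J7 46-47 |
Completion: J1=21  J2=12  J3=30  J4=41  J5=34  J6=46  J7=47  J8=38
Turnaround (C−A): J1=21  J2=12  J3=26  J4=36  J5=28  J6=35  J7=34  J8=24
Waiting(J6) = turnaround − burst = 35 − 8 = 27

27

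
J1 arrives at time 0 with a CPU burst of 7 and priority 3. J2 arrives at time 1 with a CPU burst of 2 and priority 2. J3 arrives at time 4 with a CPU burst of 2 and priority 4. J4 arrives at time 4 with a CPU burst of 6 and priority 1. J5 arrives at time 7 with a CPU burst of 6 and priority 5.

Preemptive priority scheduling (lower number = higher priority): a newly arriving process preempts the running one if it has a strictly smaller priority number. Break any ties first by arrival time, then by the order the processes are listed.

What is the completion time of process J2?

Schedule: | J1 0-1 | J2 1-3 | J1 3-4 | J4 4-10 | J1 10-15 | J3 15-17 | J5 17-23 |
Completion: J1=15  J2=3  J3=17  J4=10  J5=23
Turnaround (C−A): J1=15  J2=2  J3=13  J4=6  J5=16

3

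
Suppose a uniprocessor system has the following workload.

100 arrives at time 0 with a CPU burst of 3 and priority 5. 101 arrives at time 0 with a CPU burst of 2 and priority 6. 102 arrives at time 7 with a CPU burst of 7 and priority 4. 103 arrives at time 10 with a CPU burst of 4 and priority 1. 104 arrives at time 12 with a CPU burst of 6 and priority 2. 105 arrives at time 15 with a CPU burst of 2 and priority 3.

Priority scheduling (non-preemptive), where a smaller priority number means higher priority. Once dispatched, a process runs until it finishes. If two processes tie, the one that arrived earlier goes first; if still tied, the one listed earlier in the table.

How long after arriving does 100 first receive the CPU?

0

Schedule: | 100 0-3 | 101 3-5 | idle 5-7 | 102 7-14 | 103 14-18 | 104 18-24 | 105 24-26 |
Completion: 100=3  101=5  102=14  103=18  104=24  105=26
Turnaround (C−A): 100=3  101=5  102=7  103=8  104=12  105=11
Response(100) = first start − arrival = 0 − 0 = 0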